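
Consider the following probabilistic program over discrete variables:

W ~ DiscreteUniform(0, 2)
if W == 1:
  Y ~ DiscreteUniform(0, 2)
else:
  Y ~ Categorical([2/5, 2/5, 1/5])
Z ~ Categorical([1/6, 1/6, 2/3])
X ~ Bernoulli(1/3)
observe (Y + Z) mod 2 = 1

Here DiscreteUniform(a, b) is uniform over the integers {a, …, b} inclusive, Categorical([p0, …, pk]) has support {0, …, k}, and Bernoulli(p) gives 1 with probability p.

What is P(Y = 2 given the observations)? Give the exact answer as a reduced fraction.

P(Y = 2 | obs) = 11/113

Enumerate traces; 24 have nonzero weight after conditioning:
  (W=0, Y=0, Z=1, X=0) weight 2/135
  (W=0, Y=0, Z=1, X=1) weight 1/135
  (W=0, Y=1, Z=0, X=0) weight 2/135
  (W=0, Y=1, Z=0, X=1) weight 1/135
  (W=0, Y=1, Z=2, X=0) weight 8/135
  (W=0, Y=1, Z=2, X=1) weight 4/135
  (W=0, Y=2, Z=1, X=0) weight 1/135
  (W=0, Y=2, Z=1, X=1) weight 1/270
  … 16 more
Group by Y:
  weight(Y=0) = 17/270
  weight(Y=1) = 17/54
  weight(Y=2) = 11/270
Total weight = 17/270 + 17/54 + 11/270 = 113/270
P(Y=0 | obs) = 17/270 / 113/270 = 17/113
P(Y=1 | obs) = 17/54 / 113/270 = 85/113
P(Y=2 | obs) = 11/270 / 113/270 = 11/113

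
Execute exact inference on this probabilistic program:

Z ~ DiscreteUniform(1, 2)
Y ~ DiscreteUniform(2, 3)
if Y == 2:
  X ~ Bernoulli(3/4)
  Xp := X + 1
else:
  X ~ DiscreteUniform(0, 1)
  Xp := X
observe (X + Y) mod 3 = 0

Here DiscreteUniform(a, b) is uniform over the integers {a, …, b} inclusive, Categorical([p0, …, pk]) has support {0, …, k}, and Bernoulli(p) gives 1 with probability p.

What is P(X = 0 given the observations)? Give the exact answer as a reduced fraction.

Enumerate traces; 4 have nonzero weight after conditioning:
  (Z=1, Y=2, X=1) weight 3/16
  (Z=1, Y=3, X=0) weight 1/8
  (Z=2, Y=2, X=1) weight 3/16
  (Z=2, Y=3, X=0) weight 1/8
Group by X:
  weight(X=0) = 1/4
  weight(X=1) = 3/8
Total weight = 1/4 + 3/8 = 5/8
P(X=0 | obs) = 1/4 / 5/8 = 2/5
P(X=1 | obs) = 3/8 / 5/8 = 3/5

P(X = 0 | obs) = 2/5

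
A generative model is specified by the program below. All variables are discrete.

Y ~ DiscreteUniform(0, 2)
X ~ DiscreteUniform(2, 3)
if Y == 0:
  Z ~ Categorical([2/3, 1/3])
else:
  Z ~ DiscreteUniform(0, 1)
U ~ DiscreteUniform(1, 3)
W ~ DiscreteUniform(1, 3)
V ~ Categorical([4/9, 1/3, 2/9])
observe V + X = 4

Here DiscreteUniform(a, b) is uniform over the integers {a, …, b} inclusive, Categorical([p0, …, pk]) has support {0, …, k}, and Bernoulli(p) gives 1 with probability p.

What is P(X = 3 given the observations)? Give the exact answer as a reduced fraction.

P(X = 3 | obs) = 3/5

Enumerate traces; 108 have nonzero weight after conditioning:
  (Y=0, X=2, Z=0, U=1, W=1, V=2) weight 2/729
  (Y=0, X=2, Z=0, U=1, W=2, V=2) weight 2/729
  (Y=0, X=2, Z=0, U=1, W=3, V=2) weight 2/729
  (Y=0, X=2, Z=0, U=2, W=1, V=2) weight 2/729
  (Y=0, X=2, Z=0, U=2, W=2, V=2) weight 2/729
  (Y=0, X=2, Z=0, U=2, W=3, V=2) weight 2/729
  (Y=0, X=2, Z=0, U=3, W=1, V=2) weight 2/729
  (Y=0, X=2, Z=0, U=3, W=2, V=2) weight 2/729
  (Y=0, X=3, Z=0, U=1, W=1, V=1) weight 1/243
  … 99 more
Group by X:
  weight(X=2) = 1/9
  weight(X=3) = 1/6
Total weight = 1/9 + 1/6 = 5/18
P(X=2 | obs) = 1/9 / 5/18 = 2/5
P(X=3 | obs) = 1/6 / 5/18 = 3/5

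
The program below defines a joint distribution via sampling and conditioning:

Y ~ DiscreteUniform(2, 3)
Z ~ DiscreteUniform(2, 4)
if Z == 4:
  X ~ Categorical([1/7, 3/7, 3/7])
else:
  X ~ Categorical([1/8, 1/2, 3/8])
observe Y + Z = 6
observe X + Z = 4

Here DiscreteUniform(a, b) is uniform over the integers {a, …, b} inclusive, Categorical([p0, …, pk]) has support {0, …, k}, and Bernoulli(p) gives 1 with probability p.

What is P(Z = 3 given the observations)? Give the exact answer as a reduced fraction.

Enumerate traces; 2 have nonzero weight after conditioning:
  (Y=2, Z=4, X=0) weight 1/42
  (Y=3, Z=3, X=1) weight 1/12
Group by Z:
  weight(Z=3) = 1/12
  weight(Z=4) = 1/42
Total weight = 1/12 + 1/42 = 3/28
P(Z=3 | obs) = 1/12 / 3/28 = 7/9
P(Z=4 | obs) = 1/42 / 3/28 = 2/9

P(Z = 3 | obs) = 7/9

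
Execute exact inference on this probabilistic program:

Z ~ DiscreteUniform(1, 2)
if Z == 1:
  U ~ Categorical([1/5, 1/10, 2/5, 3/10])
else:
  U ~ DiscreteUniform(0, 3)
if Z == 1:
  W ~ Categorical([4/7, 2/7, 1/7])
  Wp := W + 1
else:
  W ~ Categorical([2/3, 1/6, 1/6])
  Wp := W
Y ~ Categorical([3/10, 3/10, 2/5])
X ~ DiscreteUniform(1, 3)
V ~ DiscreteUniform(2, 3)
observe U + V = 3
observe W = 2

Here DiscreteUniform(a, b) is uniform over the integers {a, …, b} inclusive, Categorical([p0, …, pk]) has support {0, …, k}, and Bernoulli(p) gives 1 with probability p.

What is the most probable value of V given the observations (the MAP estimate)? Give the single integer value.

Enumerate traces; 36 have nonzero weight after conditioning:
  (Z=1, U=0, W=2, Y=0, X=1, V=3) weight 1/1400
  (Z=1, U=0, W=2, Y=0, X=2, V=3) weight 1/1400
  (Z=1, U=0, W=2, Y=0, X=3, V=3) weight 1/1400
  (Z=1, U=0, W=2, Y=1, X=1, V=3) weight 1/1400
  (Z=1, U=0, W=2, Y=1, X=2, V=3) weight 1/1400
  (Z=1, U=0, W=2, Y=1, X=3, V=3) weight 1/1400
  (Z=1, U=0, W=2, Y=2, X=1, V=3) weight 1/1050
  (Z=1, U=0, W=2, Y=2, X=2, V=3) weight 1/1050
  (Z=1, U=1, W=2, Y=0, X=1, V=2) weight 1/2800
  … 27 more
Group by V:
  weight(V=2) = 47/3360
  weight(V=3) = 59/3360
Total weight = 47/3360 + 59/3360 = 53/1680
P(V=2 | obs) = 47/3360 / 53/1680 = 47/106
P(V=3 | obs) = 59/3360 / 53/1680 = 59/106
argmax = 3

argmax_v P(V = v | obs) = 3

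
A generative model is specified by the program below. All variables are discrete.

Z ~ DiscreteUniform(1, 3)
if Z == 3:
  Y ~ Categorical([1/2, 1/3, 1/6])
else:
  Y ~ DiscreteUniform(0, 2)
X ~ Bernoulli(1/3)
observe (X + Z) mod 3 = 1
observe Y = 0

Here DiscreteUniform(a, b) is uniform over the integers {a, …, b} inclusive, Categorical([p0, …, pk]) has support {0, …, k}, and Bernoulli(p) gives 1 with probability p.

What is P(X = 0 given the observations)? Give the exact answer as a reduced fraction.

P(X = 0 | obs) = 4/7

Enumerate traces; 2 have nonzero weight after conditioning:
  (Z=1, Y=0, X=0) weight 2/27
  (Z=3, Y=0, X=1) weight 1/18
Group by X:
  weight(X=0) = 2/27
  weight(X=1) = 1/18
Total weight = 2/27 + 1/18 = 7/54
P(X=0 | obs) = 2/27 / 7/54 = 4/7
P(X=1 | obs) = 1/18 / 7/54 = 3/7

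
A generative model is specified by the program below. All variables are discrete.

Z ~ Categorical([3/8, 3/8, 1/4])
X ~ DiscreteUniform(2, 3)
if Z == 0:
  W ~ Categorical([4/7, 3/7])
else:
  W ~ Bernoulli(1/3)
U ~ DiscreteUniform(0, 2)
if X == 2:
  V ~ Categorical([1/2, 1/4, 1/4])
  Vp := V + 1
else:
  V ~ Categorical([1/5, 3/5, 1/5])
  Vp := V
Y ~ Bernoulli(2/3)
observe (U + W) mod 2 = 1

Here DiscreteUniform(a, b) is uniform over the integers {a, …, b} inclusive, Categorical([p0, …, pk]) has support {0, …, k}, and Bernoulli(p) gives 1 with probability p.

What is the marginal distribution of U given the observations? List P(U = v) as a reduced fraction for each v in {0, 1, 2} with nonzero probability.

P(U=0) = 31/115, P(U=1) = 53/115, P(U=2) = 31/115

Enumerate traces; 108 have nonzero weight after conditioning:
  (Z=0, X=2, W=0, U=1, V=0, Y=0) weight 1/168
  (Z=0, X=2, W=0, U=1, V=0, Y=1) weight 1/84
  (Z=0, X=2, W=0, U=1, V=1, Y=0) weight 1/336
  (Z=0, X=2, W=0, U=1, V=1, Y=1) weight 1/168
  (Z=0, X=2, W=0, U=1, V=2, Y=0) weight 1/336
  (Z=0, X=2, W=0, U=1, V=2, Y=1) weight 1/168
  (Z=0, X=2, W=1, U=0, V=0, Y=0) weight 1/224
  (Z=0, X=2, W=1, U=0, V=0, Y=1) weight 1/112
  (Z=0, X=2, W=1, U=2, V=0, Y=0) weight 1/224
  … 99 more
Group by U:
  weight(U=0) = 31/252
  weight(U=1) = 53/252
  weight(U=2) = 31/252
Total weight = 31/252 + 53/252 + 31/252 = 115/252
P(U=0 | obs) = 31/252 / 115/252 = 31/115
P(U=1 | obs) = 53/252 / 115/252 = 53/115
P(U=2 | obs) = 31/252 / 115/252 = 31/115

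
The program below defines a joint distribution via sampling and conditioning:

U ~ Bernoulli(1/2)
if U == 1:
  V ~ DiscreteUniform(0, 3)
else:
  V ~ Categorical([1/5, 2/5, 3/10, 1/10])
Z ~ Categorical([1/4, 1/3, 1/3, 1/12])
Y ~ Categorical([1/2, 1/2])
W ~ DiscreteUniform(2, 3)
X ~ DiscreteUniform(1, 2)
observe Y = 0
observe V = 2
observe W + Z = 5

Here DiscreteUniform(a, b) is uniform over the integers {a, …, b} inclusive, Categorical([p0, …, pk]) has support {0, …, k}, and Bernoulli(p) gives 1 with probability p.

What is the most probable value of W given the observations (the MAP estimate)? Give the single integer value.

Enumerate traces; 8 have nonzero weight after conditioning:
  (U=0, V=2, Z=2, Y=0, W=3, X=1) weight 1/160
  (U=0, V=2, Z=2, Y=0, W=3, X=2) weight 1/160
  (U=0, V=2, Z=3, Y=0, W=2, X=1) weight 1/640
  (U=0, V=2, Z=3, Y=0, W=2, X=2) weight 1/640
  (U=1, V=2, Z=2, Y=0, W=3, X=1) weight 1/192
  (U=1, V=2, Z=2, Y=0, W=3, X=2) weight 1/192
  (U=1, V=2, Z=3, Y=0, W=2, X=1) weight 1/768
  (U=1, V=2, Z=3, Y=0, W=2, X=2) weight 1/768
Group by W:
  weight(W=2) = 11/1920
  weight(W=3) = 11/480
Total weight = 11/1920 + 11/480 = 11/384
P(W=2 | obs) = 11/1920 / 11/384 = 1/5
P(W=3 | obs) = 11/480 / 11/384 = 4/5
argmax = 3

argmax_v P(W = v | obs) = 3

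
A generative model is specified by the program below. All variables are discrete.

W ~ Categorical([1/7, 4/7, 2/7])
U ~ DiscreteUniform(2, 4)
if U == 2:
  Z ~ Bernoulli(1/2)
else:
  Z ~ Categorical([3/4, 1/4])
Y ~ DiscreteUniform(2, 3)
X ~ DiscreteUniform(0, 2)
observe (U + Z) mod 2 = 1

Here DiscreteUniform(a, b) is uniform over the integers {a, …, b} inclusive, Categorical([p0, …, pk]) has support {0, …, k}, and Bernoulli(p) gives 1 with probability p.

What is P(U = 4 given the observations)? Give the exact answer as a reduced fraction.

P(U = 4 | obs) = 1/6

Enumerate traces; 54 have nonzero weight after conditioning:
  (W=0, U=2, Z=1, Y=2, X=0) weight 1/252
  (W=0, U=2, Z=1, Y=2, X=1) weight 1/252
  (W=0, U=2, Z=1, Y=2, X=2) weight 1/252
  (W=0, U=2, Z=1, Y=3, X=0) weight 1/252
  (W=0, U=2, Z=1, Y=3, X=1) weight 1/252
  (W=0, U=2, Z=1, Y=3, X=2) weight 1/252
  (W=0, U=3, Z=0, Y=2, X=0) weight 1/168
  (W=0, U=3, Z=0, Y=2, X=1) weight 1/168
  (W=0, U=4, Z=1, Y=2, X=0) weight 1/504
  … 45 more
Group by U:
  weight(U=2) = 1/6
  weight(U=3) = 1/4
  weight(U=4) = 1/12
Total weight = 1/6 + 1/4 + 1/12 = 1/2
P(U=2 | obs) = 1/6 / 1/2 = 1/3
P(U=3 | obs) = 1/4 / 1/2 = 1/2
P(U=4 | obs) = 1/12 / 1/2 = 1/6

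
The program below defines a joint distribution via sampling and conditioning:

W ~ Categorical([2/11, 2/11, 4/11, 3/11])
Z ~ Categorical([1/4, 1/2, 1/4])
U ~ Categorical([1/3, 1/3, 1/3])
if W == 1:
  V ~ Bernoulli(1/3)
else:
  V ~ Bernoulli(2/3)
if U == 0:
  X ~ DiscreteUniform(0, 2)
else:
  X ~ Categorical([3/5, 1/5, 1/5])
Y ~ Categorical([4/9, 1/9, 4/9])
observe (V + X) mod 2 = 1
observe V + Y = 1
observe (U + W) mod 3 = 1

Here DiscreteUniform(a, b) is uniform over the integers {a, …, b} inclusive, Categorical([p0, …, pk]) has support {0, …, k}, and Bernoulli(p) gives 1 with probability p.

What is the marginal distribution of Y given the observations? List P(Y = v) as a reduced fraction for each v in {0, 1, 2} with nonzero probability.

P(Y=0) = 944/991, P(Y=1) = 47/991

Enumerate traces; 36 have nonzero weight after conditioning:
  (W=0, Z=0, U=1, V=0, X=1, Y=1) weight 1/8910
  (W=0, Z=0, U=1, V=1, X=0, Y=0) weight 4/1485
  (W=0, Z=0, U=1, V=1, X=2, Y=0) weight 4/4455
  (W=0, Z=1, U=1, V=0, X=1, Y=1) weight 1/4455
  (W=0, Z=1, U=1, V=1, X=0, Y=0) weight 8/1485
  (W=0, Z=1, U=1, V=1, X=2, Y=0) weight 8/4455
  (W=0, Z=2, U=1, V=0, X=1, Y=1) weight 1/8910
  (W=0, Z=2, U=1, V=1, X=0, Y=0) weight 4/1485
  … 28 more
Group by Y:
  weight(Y=0) = 944/13365
  weight(Y=1) = 47/13365
Total weight = 944/13365 + 47/13365 = 991/13365
P(Y=0 | obs) = 944/13365 / 991/13365 = 944/991
P(Y=1 | obs) = 47/13365 / 991/13365 = 47/991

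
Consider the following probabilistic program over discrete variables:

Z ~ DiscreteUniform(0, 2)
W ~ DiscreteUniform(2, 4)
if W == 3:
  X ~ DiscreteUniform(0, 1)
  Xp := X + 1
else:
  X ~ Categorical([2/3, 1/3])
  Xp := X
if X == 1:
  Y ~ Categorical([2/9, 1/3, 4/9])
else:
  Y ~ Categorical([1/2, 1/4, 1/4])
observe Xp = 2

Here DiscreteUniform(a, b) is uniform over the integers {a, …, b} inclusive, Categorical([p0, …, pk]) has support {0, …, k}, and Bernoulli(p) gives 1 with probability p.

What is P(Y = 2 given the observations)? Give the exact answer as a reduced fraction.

P(Y = 2 | obs) = 4/9

Enumerate traces; 9 have nonzero weight after conditioning:
  (Z=0, W=3, X=1, Y=0) weight 1/81
  (Z=0, W=3, X=1, Y=1) weight 1/54
  (Z=0, W=3, X=1, Y=2) weight 2/81
  (Z=1, W=3, X=1, Y=0) weight 1/81
  (Z=1, W=3, X=1, Y=1) weight 1/54
  (Z=1, W=3, X=1, Y=2) weight 2/81
  (Z=2, W=3, X=1, Y=0) weight 1/81
  (Z=2, W=3, X=1, Y=1) weight 1/54
  … 1 more
Group by Y:
  weight(Y=0) = 1/27
  weight(Y=1) = 1/18
  weight(Y=2) = 2/27
Total weight = 1/27 + 1/18 + 2/27 = 1/6
P(Y=0 | obs) = 1/27 / 1/6 = 2/9
P(Y=1 | obs) = 1/18 / 1/6 = 1/3
P(Y=2 | obs) = 2/27 / 1/6 = 4/9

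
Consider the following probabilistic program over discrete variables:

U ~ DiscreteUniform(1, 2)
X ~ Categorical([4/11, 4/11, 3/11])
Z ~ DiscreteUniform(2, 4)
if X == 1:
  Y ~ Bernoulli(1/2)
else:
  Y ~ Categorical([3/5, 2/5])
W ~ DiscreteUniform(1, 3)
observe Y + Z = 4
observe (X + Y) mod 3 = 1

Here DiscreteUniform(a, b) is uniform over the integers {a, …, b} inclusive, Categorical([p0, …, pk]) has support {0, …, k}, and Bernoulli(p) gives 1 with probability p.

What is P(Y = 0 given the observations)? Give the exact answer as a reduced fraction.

P(Y = 0 | obs) = 5/9

Enumerate traces; 12 have nonzero weight after conditioning:
  (U=1, X=0, Z=3, Y=1, W=1) weight 4/495
  (U=1, X=0, Z=3, Y=1, W=2) weight 4/495
  (U=1, X=0, Z=3, Y=1, W=3) weight 4/495
  (U=1, X=1, Z=4, Y=0, W=1) weight 1/99
  (U=1, X=1, Z=4, Y=0, W=2) weight 1/99
  (U=1, X=1, Z=4, Y=0, W=3) weight 1/99
  (U=2, X=0, Z=3, Y=1, W=1) weight 4/495
  (U=2, X=0, Z=3, Y=1, W=2) weight 4/495
  … 4 more
Group by Y:
  weight(Y=0) = 2/33
  weight(Y=1) = 8/165
Total weight = 2/33 + 8/165 = 6/55
P(Y=0 | obs) = 2/33 / 6/55 = 5/9
P(Y=1 | obs) = 8/165 / 6/55 = 4/9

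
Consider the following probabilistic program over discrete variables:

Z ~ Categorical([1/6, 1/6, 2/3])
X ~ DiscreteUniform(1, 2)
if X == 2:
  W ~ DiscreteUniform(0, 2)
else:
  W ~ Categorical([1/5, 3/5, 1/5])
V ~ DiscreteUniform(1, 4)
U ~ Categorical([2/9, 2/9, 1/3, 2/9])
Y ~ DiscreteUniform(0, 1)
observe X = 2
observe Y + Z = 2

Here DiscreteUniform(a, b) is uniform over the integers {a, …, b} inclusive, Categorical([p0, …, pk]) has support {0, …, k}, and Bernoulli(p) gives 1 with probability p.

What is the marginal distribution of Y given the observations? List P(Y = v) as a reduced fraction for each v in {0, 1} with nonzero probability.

P(Y=0) = 4/5, P(Y=1) = 1/5

Enumerate traces; 96 have nonzero weight after conditioning:
  (Z=1, X=2, W=0, V=1, U=0, Y=1) weight 1/1296
  (Z=1, X=2, W=0, V=1, U=1, Y=1) weight 1/1296
  (Z=1, X=2, W=0, V=1, U=2, Y=1) weight 1/864
  (Z=1, X=2, W=0, V=1, U=3, Y=1) weight 1/1296
  (Z=1, X=2, W=0, V=2, U=0, Y=1) weight 1/1296
  (Z=1, X=2, W=0, V=2, U=1, Y=1) weight 1/1296
  (Z=1, X=2, W=0, V=2, U=2, Y=1) weight 1/864
  (Z=1, X=2, W=0, V=2, U=3, Y=1) weight 1/1296
  (Z=2, X=2, W=0, V=1, U=0, Y=0) weight 1/324
  … 87 more
Group by Y:
  weight(Y=0) = 1/6
  weight(Y=1) = 1/24
Total weight = 1/6 + 1/24 = 5/24
P(Y=0 | obs) = 1/6 / 5/24 = 4/5
P(Y=1 | obs) = 1/24 / 5/24 = 1/5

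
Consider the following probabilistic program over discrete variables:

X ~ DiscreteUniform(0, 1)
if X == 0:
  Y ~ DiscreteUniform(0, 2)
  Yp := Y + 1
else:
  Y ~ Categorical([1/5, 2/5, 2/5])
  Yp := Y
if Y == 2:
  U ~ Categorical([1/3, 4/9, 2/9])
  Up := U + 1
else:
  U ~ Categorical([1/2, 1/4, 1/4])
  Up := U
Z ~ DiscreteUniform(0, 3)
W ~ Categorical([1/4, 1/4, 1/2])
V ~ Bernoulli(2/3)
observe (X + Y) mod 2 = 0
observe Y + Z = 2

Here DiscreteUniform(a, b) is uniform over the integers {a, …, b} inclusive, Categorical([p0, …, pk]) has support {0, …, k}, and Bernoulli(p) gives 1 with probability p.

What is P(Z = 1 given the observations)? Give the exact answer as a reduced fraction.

P(Z = 1 | obs) = 3/8

Enumerate traces; 54 have nonzero weight after conditioning:
  (X=0, Y=0, U=0, Z=2, W=0, V=0) weight 1/576
  (X=0, Y=0, U=0, Z=2, W=0, V=1) weight 1/288
  (X=0, Y=0, U=0, Z=2, W=1, V=0) weight 1/576
  (X=0, Y=0, U=0, Z=2, W=1, V=1) weight 1/288
  (X=0, Y=0, U=0, Z=2, W=2, V=0) weight 1/288
  (X=0, Y=0, U=0, Z=2, W=2, V=1) weight 1/144
  (X=0, Y=0, U=1, Z=2, W=0, V=0) weight 1/1152
  (X=0, Y=0, U=1, Z=2, W=0, V=1) weight 1/576
  (X=0, Y=2, U=0, Z=0, W=0, V=0) weight 1/864
  (X=1, Y=1, U=0, Z=1, W=0, V=0) weight 1/480
  … 44 more
Group by Z:
  weight(Z=0) = 1/24
  weight(Z=1) = 1/20
  weight(Z=2) = 1/24
Total weight = 1/24 + 1/20 + 1/24 = 2/15
P(Z=0 | obs) = 1/24 / 2/15 = 5/16
P(Z=1 | obs) = 1/20 / 2/15 = 3/8
P(Z=2 | obs) = 1/24 / 2/15 = 5/16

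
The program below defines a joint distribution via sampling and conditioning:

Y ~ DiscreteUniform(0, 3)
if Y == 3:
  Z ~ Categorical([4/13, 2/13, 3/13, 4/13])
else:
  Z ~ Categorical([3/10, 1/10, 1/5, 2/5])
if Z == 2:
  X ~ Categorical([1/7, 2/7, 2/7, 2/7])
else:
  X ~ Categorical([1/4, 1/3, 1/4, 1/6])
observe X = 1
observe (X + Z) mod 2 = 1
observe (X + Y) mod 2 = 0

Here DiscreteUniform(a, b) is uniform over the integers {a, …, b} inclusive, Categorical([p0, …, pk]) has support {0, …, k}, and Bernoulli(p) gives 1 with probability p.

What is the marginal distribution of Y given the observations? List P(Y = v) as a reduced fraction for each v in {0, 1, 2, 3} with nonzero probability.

Enumerate traces; 4 have nonzero weight after conditioning:
  (Y=1, Z=0, X=1) weight 1/40
  (Y=1, Z=2, X=1) weight 1/70
  (Y=3, Z=0, X=1) weight 1/39
  (Y=3, Z=2, X=1) weight 3/182
Group by Y:
  weight(Y=1) = 11/280
  weight(Y=3) = 23/546
Total weight = 11/280 + 23/546 = 127/1560
P(Y=1 | obs) = 11/280 / 127/1560 = 429/889
P(Y=3 | obs) = 23/546 / 127/1560 = 460/889

P(Y=1) = 429/889, P(Y=3) = 460/889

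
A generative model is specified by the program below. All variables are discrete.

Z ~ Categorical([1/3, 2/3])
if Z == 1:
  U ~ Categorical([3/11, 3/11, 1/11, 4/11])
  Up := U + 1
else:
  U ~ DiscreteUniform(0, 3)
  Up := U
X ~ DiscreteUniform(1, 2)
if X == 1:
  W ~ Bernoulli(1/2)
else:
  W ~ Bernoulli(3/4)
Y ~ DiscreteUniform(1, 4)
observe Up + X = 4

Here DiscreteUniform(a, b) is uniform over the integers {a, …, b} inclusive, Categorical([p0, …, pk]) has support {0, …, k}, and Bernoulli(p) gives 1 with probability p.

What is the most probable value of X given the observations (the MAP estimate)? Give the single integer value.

Enumerate traces; 32 have nonzero weight after conditioning:
  (Z=0, U=2, X=2, W=0, Y=1) weight 1/384
  (Z=0, U=2, X=2, W=0, Y=2) weight 1/384
  (Z=0, U=2, X=2, W=0, Y=3) weight 1/384
  (Z=0, U=2, X=2, W=0, Y=4) weight 1/384
  (Z=0, U=2, X=2, W=1, Y=1) weight 1/128
  (Z=0, U=2, X=2, W=1, Y=2) weight 1/128
  (Z=0, U=2, X=2, W=1, Y=3) weight 1/128
  (Z=0, U=2, X=2, W=1, Y=4) weight 1/128
  (Z=0, U=3, X=1, W=0, Y=1) weight 1/192
  … 23 more
Group by X:
  weight(X=1) = 19/264
  weight(X=2) = 35/264
Total weight = 19/264 + 35/264 = 9/44
P(X=1 | obs) = 19/264 / 9/44 = 19/54
P(X=2 | obs) = 35/264 / 9/44 = 35/54
argmax = 2

argmax_v P(X = v | obs) = 2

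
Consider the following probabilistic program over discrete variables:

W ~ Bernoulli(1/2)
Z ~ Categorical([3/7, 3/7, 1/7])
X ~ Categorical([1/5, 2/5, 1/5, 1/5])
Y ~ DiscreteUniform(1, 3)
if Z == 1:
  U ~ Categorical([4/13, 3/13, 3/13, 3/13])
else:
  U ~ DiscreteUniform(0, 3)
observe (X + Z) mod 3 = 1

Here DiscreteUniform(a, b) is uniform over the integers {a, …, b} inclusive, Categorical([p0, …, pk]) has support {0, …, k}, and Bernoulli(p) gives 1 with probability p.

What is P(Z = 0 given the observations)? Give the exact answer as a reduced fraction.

Enumerate traces; 96 have nonzero weight after conditioning:
  (W=0, Z=0, X=1, Y=1, U=0) weight 1/140
  (W=0, Z=0, X=1, Y=1, U=1) weight 1/140
  (W=0, Z=0, X=1, Y=1, U=2) weight 1/140
  (W=0, Z=0, X=1, Y=1, U=3) weight 1/140
  (W=0, Z=0, X=1, Y=2, U=0) weight 1/140
  (W=0, Z=0, X=1, Y=2, U=1) weight 1/140
  (W=0, Z=0, X=1, Y=2, U=2) weight 1/140
  (W=0, Z=0, X=1, Y=2, U=3) weight 1/140
  (W=0, Z=1, X=0, Y=1, U=0) weight 2/455
  (W=0, Z=2, X=2, Y=1, U=0) weight 1/840
  … 86 more
Group by Z:
  weight(Z=0) = 6/35
  weight(Z=1) = 6/35
  weight(Z=2) = 1/35
Total weight = 6/35 + 6/35 + 1/35 = 13/35
P(Z=0 | obs) = 6/35 / 13/35 = 6/13
P(Z=1 | obs) = 6/35 / 13/35 = 6/13
P(Z=2 | obs) = 1/35 / 13/35 = 1/13

P(Z = 0 | obs) = 6/13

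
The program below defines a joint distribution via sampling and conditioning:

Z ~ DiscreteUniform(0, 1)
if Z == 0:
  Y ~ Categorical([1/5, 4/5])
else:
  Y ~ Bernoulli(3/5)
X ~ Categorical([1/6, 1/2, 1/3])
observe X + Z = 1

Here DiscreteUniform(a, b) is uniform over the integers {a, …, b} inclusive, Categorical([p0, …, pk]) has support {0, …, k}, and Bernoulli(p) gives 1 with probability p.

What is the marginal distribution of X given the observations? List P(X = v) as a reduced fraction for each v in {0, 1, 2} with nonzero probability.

Enumerate traces; 4 have nonzero weight after conditioning:
  (Z=0, Y=0, X=1) weight 1/20
  (Z=0, Y=1, X=1) weight 1/5
  (Z=1, Y=0, X=0) weight 1/30
  (Z=1, Y=1, X=0) weight 1/20
Group by X:
  weight(X=0) = 1/12
  weight(X=1) = 1/4
Total weight = 1/12 + 1/4 = 1/3
P(X=0 | obs) = 1/12 / 1/3 = 1/4
P(X=1 | obs) = 1/4 / 1/3 = 3/4

P(X=0) = 1/4, P(X=1) = 3/4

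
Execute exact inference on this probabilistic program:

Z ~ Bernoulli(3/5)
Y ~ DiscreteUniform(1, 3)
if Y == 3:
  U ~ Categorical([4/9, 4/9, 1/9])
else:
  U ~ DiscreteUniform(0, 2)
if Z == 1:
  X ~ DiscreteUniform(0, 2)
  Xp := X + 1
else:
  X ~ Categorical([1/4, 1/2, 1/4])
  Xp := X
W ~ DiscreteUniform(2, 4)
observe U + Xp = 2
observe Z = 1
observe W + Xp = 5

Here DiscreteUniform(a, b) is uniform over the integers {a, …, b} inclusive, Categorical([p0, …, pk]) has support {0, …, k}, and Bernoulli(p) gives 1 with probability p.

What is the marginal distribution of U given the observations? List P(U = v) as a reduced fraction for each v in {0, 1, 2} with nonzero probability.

P(U=0) = 1/2, P(U=1) = 1/2

Enumerate traces; 6 have nonzero weight after conditioning:
  (Z=1, Y=1, U=0, X=1, W=3) weight 1/135
  (Z=1, Y=1, U=1, X=0, W=4) weight 1/135
  (Z=1, Y=2, U=0, X=1, W=3) weight 1/135
  (Z=1, Y=2, U=1, X=0, W=4) weight 1/135
  (Z=1, Y=3, U=0, X=1, W=3) weight 4/405
  (Z=1, Y=3, U=1, X=0, W=4) weight 4/405
Group by U:
  weight(U=0) = 2/81
  weight(U=1) = 2/81
Total weight = 2/81 + 2/81 = 4/81
P(U=0 | obs) = 2/81 / 4/81 = 1/2
P(U=1 | obs) = 2/81 / 4/81 = 1/2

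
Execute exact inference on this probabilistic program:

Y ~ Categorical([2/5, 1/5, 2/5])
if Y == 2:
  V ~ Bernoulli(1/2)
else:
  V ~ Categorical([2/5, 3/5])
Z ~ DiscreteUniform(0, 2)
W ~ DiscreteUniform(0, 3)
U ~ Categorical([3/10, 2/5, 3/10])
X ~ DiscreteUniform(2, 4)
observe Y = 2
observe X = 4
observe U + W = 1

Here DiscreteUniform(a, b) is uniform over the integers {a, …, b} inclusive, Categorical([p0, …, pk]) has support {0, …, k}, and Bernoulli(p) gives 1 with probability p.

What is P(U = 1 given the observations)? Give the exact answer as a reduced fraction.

Enumerate traces; 12 have nonzero weight after conditioning:
  (Y=2, V=0, Z=0, W=0, U=1, X=4) weight 1/450
  (Y=2, V=0, Z=0, W=1, U=0, X=4) weight 1/600
  (Y=2, V=0, Z=1, W=0, U=1, X=4) weight 1/450
  (Y=2, V=0, Z=1, W=1, U=0, X=4) weight 1/600
  (Y=2, V=0, Z=2, W=0, U=1, X=4) weight 1/450
  (Y=2, V=0, Z=2, W=1, U=0, X=4) weight 1/600
  (Y=2, V=1, Z=0, W=0, U=1, X=4) weight 1/450
  (Y=2, V=1, Z=0, W=1, U=0, X=4) weight 1/600
  … 4 more
Group by U:
  weight(U=0) = 1/100
  weight(U=1) = 1/75
Total weight = 1/100 + 1/75 = 7/300
P(U=0 | obs) = 1/100 / 7/300 = 3/7
P(U=1 | obs) = 1/75 / 7/300 = 4/7

P(U = 1 | obs) = 4/7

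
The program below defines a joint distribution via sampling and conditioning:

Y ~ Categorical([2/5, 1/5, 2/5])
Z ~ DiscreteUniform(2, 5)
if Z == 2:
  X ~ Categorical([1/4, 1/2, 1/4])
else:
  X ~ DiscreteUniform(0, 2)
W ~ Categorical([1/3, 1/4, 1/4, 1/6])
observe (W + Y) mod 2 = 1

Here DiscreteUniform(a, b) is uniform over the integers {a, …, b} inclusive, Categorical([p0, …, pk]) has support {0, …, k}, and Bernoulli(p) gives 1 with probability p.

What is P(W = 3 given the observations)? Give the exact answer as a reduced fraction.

P(W = 3 | obs) = 8/27

Enumerate traces; 72 have nonzero weight after conditioning:
  (Y=0, Z=2, X=0, W=1) weight 1/160
  (Y=0, Z=2, X=0, W=3) weight 1/240
  (Y=0, Z=2, X=1, W=1) weight 1/80
  (Y=0, Z=2, X=1, W=3) weight 1/120
  (Y=0, Z=2, X=2, W=1) weight 1/160
  (Y=0, Z=2, X=2, W=3) weight 1/240
  (Y=0, Z=3, X=0, W=1) weight 1/120
  (Y=0, Z=3, X=0, W=3) weight 1/180
  (Y=1, Z=2, X=0, W=0) weight 1/240
  (Y=1, Z=2, X=0, W=2) weight 1/320
  … 62 more
Group by W:
  weight(W=0) = 1/15
  weight(W=1) = 1/5
  weight(W=2) = 1/20
  weight(W=3) = 2/15
Total weight = 1/15 + 1/5 + 1/20 + 2/15 = 9/20
P(W=0 | obs) = 1/15 / 9/20 = 4/27
P(W=1 | obs) = 1/5 / 9/20 = 4/9
P(W=2 | obs) = 1/20 / 9/20 = 1/9
P(W=3 | obs) = 2/15 / 9/20 = 8/27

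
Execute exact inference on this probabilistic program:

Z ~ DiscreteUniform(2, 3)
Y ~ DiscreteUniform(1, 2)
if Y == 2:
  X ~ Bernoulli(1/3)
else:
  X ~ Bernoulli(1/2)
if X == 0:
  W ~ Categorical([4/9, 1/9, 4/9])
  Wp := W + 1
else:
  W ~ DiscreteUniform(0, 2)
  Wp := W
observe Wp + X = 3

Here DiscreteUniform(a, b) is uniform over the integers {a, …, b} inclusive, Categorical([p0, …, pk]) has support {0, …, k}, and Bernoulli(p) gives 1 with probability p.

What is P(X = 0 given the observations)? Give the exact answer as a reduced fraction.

P(X = 0 | obs) = 28/43

Enumerate traces; 8 have nonzero weight after conditioning:
  (Z=2, Y=1, X=0, W=2) weight 1/18
  (Z=2, Y=1, X=1, W=2) weight 1/24
  (Z=2, Y=2, X=0, W=2) weight 2/27
  (Z=2, Y=2, X=1, W=2) weight 1/36
  (Z=3, Y=1, X=0, W=2) weight 1/18
  (Z=3, Y=1, X=1, W=2) weight 1/24
  (Z=3, Y=2, X=0, W=2) weight 2/27
  (Z=3, Y=2, X=1, W=2) weight 1/36
Group by X:
  weight(X=0) = 7/27
  weight(X=1) = 5/36
Total weight = 7/27 + 5/36 = 43/108
P(X=0 | obs) = 7/27 / 43/108 = 28/43
P(X=1 | obs) = 5/36 / 43/108 = 15/43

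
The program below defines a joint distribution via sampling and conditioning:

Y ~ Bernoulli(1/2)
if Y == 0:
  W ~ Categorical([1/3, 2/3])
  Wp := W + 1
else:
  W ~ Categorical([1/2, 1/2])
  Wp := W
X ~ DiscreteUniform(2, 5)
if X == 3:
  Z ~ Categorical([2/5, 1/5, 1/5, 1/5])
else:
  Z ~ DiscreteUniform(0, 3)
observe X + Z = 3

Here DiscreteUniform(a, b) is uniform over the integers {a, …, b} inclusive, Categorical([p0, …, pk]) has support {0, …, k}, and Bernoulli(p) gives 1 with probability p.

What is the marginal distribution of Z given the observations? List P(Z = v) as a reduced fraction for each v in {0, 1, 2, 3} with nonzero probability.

P(Z=0) = 8/13, P(Z=1) = 5/13

Enumerate traces; 8 have nonzero weight after conditioning:
  (Y=0, W=0, X=2, Z=1) weight 1/96
  (Y=0, W=0, X=3, Z=0) weight 1/60
  (Y=0, W=1, X=2, Z=1) weight 1/48
  (Y=0, W=1, X=3, Z=0) weight 1/30
  (Y=1, W=0, X=2, Z=1) weight 1/64
  (Y=1, W=0, X=3, Z=0) weight 1/40
  (Y=1, W=1, X=2, Z=1) weight 1/64
  (Y=1, W=1, X=3, Z=0) weight 1/40
Group by Z:
  weight(Z=0) = 1/10
  weight(Z=1) = 1/16
Total weight = 1/10 + 1/16 = 13/80
P(Z=0 | obs) = 1/10 / 13/80 = 8/13
P(Z=1 | obs) = 1/16 / 13/80 = 5/13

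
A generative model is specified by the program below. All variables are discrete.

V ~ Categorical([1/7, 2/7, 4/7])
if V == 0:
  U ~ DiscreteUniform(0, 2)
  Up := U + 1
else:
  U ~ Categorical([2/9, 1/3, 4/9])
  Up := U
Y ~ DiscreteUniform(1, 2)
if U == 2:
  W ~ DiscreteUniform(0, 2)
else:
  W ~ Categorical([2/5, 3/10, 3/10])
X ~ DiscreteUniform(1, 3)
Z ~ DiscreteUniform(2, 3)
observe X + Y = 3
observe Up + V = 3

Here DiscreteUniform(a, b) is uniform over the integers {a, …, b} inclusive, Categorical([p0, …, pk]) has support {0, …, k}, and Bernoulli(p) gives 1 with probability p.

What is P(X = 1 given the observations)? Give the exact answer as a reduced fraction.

P(X = 1 | obs) = 1/2

Enumerate traces; 36 have nonzero weight after conditioning:
  (V=0, U=2, Y=1, W=0, X=2, Z=2) weight 1/756
  (V=0, U=2, Y=1, W=0, X=2, Z=3) weight 1/756
  (V=0, U=2, Y=1, W=1, X=2, Z=2) weight 1/756
  (V=0, U=2, Y=1, W=1, X=2, Z=3) weight 1/756
  (V=0, U=2, Y=1, W=2, X=2, Z=2) weight 1/756
  (V=0, U=2, Y=1, W=2, X=2, Z=3) weight 1/756
  (V=0, U=2, Y=2, W=0, X=1, Z=2) weight 1/756
  (V=0, U=2, Y=2, W=0, X=1, Z=3) weight 1/756
  … 28 more
Group by X:
  weight(X=1) = 23/378
  weight(X=2) = 23/378
Total weight = 23/378 + 23/378 = 23/189
P(X=1 | obs) = 23/378 / 23/189 = 1/2
P(X=2 | obs) = 23/378 / 23/189 = 1/2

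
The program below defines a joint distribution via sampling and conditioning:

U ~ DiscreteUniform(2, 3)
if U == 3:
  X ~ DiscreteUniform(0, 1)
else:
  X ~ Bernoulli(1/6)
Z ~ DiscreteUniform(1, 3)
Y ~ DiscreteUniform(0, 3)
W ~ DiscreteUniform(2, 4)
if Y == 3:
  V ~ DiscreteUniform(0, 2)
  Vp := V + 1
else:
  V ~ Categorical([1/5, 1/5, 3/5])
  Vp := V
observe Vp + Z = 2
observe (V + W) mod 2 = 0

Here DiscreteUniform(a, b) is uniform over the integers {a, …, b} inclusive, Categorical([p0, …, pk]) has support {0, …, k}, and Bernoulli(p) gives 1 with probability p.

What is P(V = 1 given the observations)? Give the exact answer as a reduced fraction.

Enumerate traces; 44 have nonzero weight after conditioning:
  (U=2, X=0, Z=1, Y=0, W=3, V=1) weight 1/432
  (U=2, X=0, Z=1, Y=1, W=3, V=1) weight 1/432
  (U=2, X=0, Z=1, Y=2, W=3, V=1) weight 1/432
  (U=2, X=0, Z=1, Y=3, W=2, V=0) weight 5/1296
  (U=2, X=0, Z=1, Y=3, W=4, V=0) weight 5/1296
  (U=2, X=0, Z=2, Y=0, W=2, V=0) weight 1/432
  (U=2, X=0, Z=2, Y=0, W=4, V=0) weight 1/432
  (U=2, X=0, Z=2, Y=1, W=2, V=0) weight 1/432
  … 36 more
Group by V:
  weight(V=0) = 7/135
  weight(V=1) = 1/60
Total weight = 7/135 + 1/60 = 37/540
P(V=0 | obs) = 7/135 / 37/540 = 28/37
P(V=1 | obs) = 1/60 / 37/540 = 9/37

P(V = 1 | obs) = 9/37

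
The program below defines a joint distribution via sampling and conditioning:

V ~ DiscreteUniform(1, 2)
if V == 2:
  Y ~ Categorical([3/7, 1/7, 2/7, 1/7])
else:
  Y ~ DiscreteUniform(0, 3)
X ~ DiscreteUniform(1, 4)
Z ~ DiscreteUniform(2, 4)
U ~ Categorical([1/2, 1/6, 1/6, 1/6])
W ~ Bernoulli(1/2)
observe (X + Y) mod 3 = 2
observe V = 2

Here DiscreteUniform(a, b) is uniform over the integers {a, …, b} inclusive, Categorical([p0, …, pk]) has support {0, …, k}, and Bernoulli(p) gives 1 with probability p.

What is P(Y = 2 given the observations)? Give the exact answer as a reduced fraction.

P(Y = 2 | obs) = 1/4

Enumerate traces; 120 have nonzero weight after conditioning:
  (V=2, Y=0, X=2, Z=2, U=0, W=0) weight 1/224
  (V=2, Y=0, X=2, Z=2, U=0, W=1) weight 1/224
  (V=2, Y=0, X=2, Z=2, U=1, W=0) weight 1/672
  (V=2, Y=0, X=2, Z=2, U=1, W=1) weight 1/672
  (V=2, Y=0, X=2, Z=2, U=2, W=0) weight 1/672
  (V=2, Y=0, X=2, Z=2, U=2, W=1) weight 1/672
  (V=2, Y=0, X=2, Z=2, U=3, W=0) weight 1/672
  (V=2, Y=0, X=2, Z=2, U=3, W=1) weight 1/672
  (V=2, Y=1, X=1, Z=2, U=0, W=0) weight 1/672
  (V=2, Y=2, X=3, Z=2, U=0, W=0) weight 1/336
  … 110 more
Group by Y:
  weight(Y=0) = 3/56
  weight(Y=1) = 1/28
  weight(Y=2) = 1/28
  weight(Y=3) = 1/56
Total weight = 3/56 + 1/28 + 1/28 + 1/56 = 1/7
P(Y=0 | obs) = 3/56 / 1/7 = 3/8
P(Y=1 | obs) = 1/28 / 1/7 = 1/4
P(Y=2 | obs) = 1/28 / 1/7 = 1/4
P(Y=3 | obs) = 1/56 / 1/7 = 1/8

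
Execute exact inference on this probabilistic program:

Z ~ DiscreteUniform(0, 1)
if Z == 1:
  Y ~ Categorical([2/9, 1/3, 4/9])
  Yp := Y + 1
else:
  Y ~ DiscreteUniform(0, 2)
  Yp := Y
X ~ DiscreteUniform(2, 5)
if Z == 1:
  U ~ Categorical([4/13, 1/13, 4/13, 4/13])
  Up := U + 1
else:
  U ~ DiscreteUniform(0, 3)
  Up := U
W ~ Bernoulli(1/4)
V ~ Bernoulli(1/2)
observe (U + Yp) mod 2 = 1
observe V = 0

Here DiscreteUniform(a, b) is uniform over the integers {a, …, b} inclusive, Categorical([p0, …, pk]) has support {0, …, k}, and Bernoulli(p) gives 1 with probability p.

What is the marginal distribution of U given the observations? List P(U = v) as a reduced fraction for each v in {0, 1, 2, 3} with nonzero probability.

P(U=0) = 5/18, P(U=1) = 5/27, P(U=2) = 5/18, P(U=3) = 7/27

Enumerate traces; 96 have nonzero weight after conditioning:
  (Z=0, Y=0, X=2, U=1, W=0, V=0) weight 1/256
  (Z=0, Y=0, X=2, U=1, W=1, V=0) weight 1/768
  (Z=0, Y=0, X=2, U=3, W=0, V=0) weight 1/256
  (Z=0, Y=0, X=2, U=3, W=1, V=0) weight 1/768
  (Z=0, Y=0, X=3, U=1, W=0, V=0) weight 1/256
  (Z=0, Y=0, X=3, U=1, W=1, V=0) weight 1/768
  (Z=0, Y=0, X=3, U=3, W=0, V=0) weight 1/256
  (Z=0, Y=0, X=3, U=3, W=1, V=0) weight 1/768
  (Z=0, Y=1, X=2, U=0, W=0, V=0) weight 1/256
  (Z=0, Y=1, X=2, U=2, W=0, V=0) weight 1/256
  … 86 more
Group by U:
  weight(U=0) = 15/208
  weight(U=1) = 5/104
  weight(U=2) = 15/208
  weight(U=3) = 7/104
Total weight = 15/208 + 5/104 + 15/208 + 7/104 = 27/104
P(U=0 | obs) = 15/208 / 27/104 = 5/18
P(U=1 | obs) = 5/104 / 27/104 = 5/27
P(U=2 | obs) = 15/208 / 27/104 = 5/18
P(U=3 | obs) = 7/104 / 27/104 = 7/27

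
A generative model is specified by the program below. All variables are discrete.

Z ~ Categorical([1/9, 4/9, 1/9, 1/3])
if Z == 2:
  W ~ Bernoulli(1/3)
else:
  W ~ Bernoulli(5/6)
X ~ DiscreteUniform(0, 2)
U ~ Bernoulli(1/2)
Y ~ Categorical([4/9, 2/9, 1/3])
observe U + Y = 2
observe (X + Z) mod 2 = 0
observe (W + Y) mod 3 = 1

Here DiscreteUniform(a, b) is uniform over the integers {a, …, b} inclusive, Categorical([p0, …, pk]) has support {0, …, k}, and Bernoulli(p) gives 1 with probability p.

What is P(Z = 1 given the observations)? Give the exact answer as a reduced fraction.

Enumerate traces; 6 have nonzero weight after conditioning:
  (Z=0, W=0, X=0, U=1, Y=1) weight 1/1458
  (Z=0, W=0, X=2, U=1, Y=1) weight 1/1458
  (Z=1, W=0, X=1, U=1, Y=1) weight 2/729
  (Z=2, W=0, X=0, U=1, Y=1) weight 2/729
  (Z=2, W=0, X=2, U=1, Y=1) weight 2/729
  (Z=3, W=0, X=1, U=1, Y=1) weight 1/486
Group by Z:
  weight(Z=0) = 1/729
  weight(Z=1) = 2/729
  weight(Z=2) = 4/729
  weight(Z=3) = 1/486
Total weight = 1/729 + 2/729 + 4/729 + 1/486 = 17/1458
P(Z=0 | obs) = 1/729 / 17/1458 = 2/17
P(Z=1 | obs) = 2/729 / 17/1458 = 4/17
P(Z=2 | obs) = 4/729 / 17/1458 = 8/17
P(Z=3 | obs) = 1/486 / 17/1458 = 3/17

P(Z = 1 | obs) = 4/17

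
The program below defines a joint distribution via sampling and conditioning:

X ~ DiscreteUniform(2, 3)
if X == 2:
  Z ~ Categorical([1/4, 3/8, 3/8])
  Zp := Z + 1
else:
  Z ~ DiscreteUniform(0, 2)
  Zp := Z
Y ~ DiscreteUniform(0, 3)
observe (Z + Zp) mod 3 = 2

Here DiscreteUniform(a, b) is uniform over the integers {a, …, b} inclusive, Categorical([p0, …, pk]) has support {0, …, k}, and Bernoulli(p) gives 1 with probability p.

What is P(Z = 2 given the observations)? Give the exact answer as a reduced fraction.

Enumerate traces; 8 have nonzero weight after conditioning:
  (X=2, Z=2, Y=0) weight 3/64
  (X=2, Z=2, Y=1) weight 3/64
  (X=2, Z=2, Y=2) weight 3/64
  (X=2, Z=2, Y=3) weight 3/64
  (X=3, Z=1, Y=0) weight 1/24
  (X=3, Z=1, Y=1) weight 1/24
  (X=3, Z=1, Y=2) weight 1/24
  (X=3, Z=1, Y=3) weight 1/24
Group by Z:
  weight(Z=1) = 1/6
  weight(Z=2) = 3/16
Total weight = 1/6 + 3/16 = 17/48
P(Z=1 | obs) = 1/6 / 17/48 = 8/17
P(Z=2 | obs) = 3/16 / 17/48 = 9/17

P(Z = 2 | obs) = 9/17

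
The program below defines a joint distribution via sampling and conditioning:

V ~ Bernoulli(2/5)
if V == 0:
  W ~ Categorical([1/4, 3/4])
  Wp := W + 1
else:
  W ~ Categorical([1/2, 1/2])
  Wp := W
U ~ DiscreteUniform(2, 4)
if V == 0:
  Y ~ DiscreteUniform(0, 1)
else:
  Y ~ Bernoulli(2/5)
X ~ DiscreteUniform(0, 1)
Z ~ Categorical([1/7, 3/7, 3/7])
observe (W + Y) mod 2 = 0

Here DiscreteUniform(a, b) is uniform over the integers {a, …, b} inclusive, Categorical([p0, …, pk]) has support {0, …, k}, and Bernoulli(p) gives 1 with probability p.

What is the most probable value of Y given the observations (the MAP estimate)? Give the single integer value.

Enumerate traces; 72 have nonzero weight after conditioning:
  (V=0, W=0, U=2, Y=0, X=0, Z=0) weight 1/560
  (V=0, W=0, U=2, Y=0, X=0, Z=1) weight 3/560
  (V=0, W=0, U=2, Y=0, X=0, Z=2) weight 3/560
  (V=0, W=0, U=2, Y=0, X=1, Z=0) weight 1/560
  (V=0, W=0, U=2, Y=0, X=1, Z=1) weight 3/560
  (V=0, W=0, U=2, Y=0, X=1, Z=2) weight 3/560
  (V=0, W=0, U=3, Y=0, X=0, Z=0) weight 1/560
  (V=0, W=0, U=3, Y=0, X=0, Z=1) weight 3/560
  (V=0, W=1, U=2, Y=1, X=0, Z=0) weight 3/560
  … 63 more
Group by Y:
  weight(Y=0) = 39/200
  weight(Y=1) = 61/200
Total weight = 39/200 + 61/200 = 1/2
P(Y=0 | obs) = 39/200 / 1/2 = 39/100
P(Y=1 | obs) = 61/200 / 1/2 = 61/100
argmax = 1

argmax_v P(Y = v | obs) = 1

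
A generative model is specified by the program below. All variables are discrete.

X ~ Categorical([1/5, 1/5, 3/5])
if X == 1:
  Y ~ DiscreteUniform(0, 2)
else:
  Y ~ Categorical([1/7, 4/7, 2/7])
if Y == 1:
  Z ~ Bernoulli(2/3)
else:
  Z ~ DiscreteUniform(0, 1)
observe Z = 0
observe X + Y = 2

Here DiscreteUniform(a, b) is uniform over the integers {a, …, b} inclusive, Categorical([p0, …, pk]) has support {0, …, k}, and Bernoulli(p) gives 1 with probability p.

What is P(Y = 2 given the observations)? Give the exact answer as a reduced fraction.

Enumerate traces; 3 have nonzero weight after conditioning:
  (X=0, Y=2, Z=0) weight 1/35
  (X=1, Y=1, Z=0) weight 1/45
  (X=2, Y=0, Z=0) weight 3/70
Group by Y:
  weight(Y=0) = 3/70
  weight(Y=1) = 1/45
  weight(Y=2) = 1/35
Total weight = 3/70 + 1/45 + 1/35 = 59/630
P(Y=0 | obs) = 3/70 / 59/630 = 27/59
P(Y=1 | obs) = 1/45 / 59/630 = 14/59
P(Y=2 | obs) = 1/35 / 59/630 = 18/59

P(Y = 2 | obs) = 18/59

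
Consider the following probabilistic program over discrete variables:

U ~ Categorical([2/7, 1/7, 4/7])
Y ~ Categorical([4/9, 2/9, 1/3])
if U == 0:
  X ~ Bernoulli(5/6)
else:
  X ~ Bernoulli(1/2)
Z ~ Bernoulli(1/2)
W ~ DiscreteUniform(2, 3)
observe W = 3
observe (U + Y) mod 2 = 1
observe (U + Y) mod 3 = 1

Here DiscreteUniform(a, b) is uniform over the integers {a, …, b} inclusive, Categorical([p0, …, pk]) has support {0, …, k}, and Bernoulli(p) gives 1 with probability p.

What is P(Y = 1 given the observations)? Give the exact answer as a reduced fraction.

Enumerate traces; 8 have nonzero weight after conditioning:
  (U=0, Y=1, X=0, Z=0, W=3) weight 1/378
  (U=0, Y=1, X=0, Z=1, W=3) weight 1/378
  (U=0, Y=1, X=1, Z=0, W=3) weight 5/378
  (U=0, Y=1, X=1, Z=1, W=3) weight 5/378
  (U=1, Y=0, X=0, Z=0, W=3) weight 1/126
  (U=1, Y=0, X=0, Z=1, W=3) weight 1/126
  (U=1, Y=0, X=1, Z=0, W=3) weight 1/126
  (U=1, Y=0, X=1, Z=1, W=3) weight 1/126
Group by Y:
  weight(Y=0) = 2/63
  weight(Y=1) = 2/63
Total weight = 2/63 + 2/63 = 4/63
P(Y=0 | obs) = 2/63 / 4/63 = 1/2
P(Y=1 | obs) = 2/63 / 4/63 = 1/2

P(Y = 1 | obs) = 1/2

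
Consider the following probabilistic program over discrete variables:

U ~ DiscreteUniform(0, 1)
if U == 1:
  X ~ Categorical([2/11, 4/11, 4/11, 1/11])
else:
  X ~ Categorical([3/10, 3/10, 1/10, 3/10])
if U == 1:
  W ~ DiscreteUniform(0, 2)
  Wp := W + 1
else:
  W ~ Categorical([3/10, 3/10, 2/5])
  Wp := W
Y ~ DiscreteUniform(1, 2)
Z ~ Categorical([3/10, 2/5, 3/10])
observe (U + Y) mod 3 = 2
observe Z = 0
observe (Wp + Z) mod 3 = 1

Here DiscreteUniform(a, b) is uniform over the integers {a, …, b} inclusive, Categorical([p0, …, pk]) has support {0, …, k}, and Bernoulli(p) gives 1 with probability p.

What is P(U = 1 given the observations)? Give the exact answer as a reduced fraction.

P(U = 1 | obs) = 10/19

Enumerate traces; 8 have nonzero weight after conditioning:
  (U=0, X=0, W=1, Y=2, Z=0) weight 27/4000
  (U=0, X=1, W=1, Y=2, Z=0) weight 27/4000
  (U=0, X=2, W=1, Y=2, Z=0) weight 9/4000
  (U=0, X=3, W=1, Y=2, Z=0) weight 27/4000
  (U=1, X=0, W=0, Y=1, Z=0) weight 1/220
  (U=1, X=1, W=0, Y=1, Z=0) weight 1/110
  (U=1, X=2, W=0, Y=1, Z=0) weight 1/110
  (U=1, X=3, W=0, Y=1, Z=0) weight 1/440
Group by U:
  weight(U=0) = 9/400
  weight(U=1) = 1/40
Total weight = 9/400 + 1/40 = 19/400
P(U=0 | obs) = 9/400 / 19/400 = 9/19
P(U=1 | obs) = 1/40 / 19/400 = 10/19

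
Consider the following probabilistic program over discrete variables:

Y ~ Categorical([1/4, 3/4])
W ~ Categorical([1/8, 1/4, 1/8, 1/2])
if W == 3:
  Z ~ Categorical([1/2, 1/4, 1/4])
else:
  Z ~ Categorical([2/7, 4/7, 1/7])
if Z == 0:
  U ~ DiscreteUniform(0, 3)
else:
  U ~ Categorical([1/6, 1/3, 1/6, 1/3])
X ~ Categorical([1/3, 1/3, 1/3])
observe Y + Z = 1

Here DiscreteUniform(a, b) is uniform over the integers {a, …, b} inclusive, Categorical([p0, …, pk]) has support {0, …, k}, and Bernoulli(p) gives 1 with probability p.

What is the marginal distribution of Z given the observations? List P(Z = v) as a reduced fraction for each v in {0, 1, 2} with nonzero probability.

Enumerate traces; 96 have nonzero weight after conditioning:
  (Y=0, W=0, Z=1, U=0, X=0) weight 1/1008
  (Y=0, W=0, Z=1, U=0, X=1) weight 1/1008
  (Y=0, W=0, Z=1, U=0, X=2) weight 1/1008
  (Y=0, W=0, Z=1, U=1, X=0) weight 1/504
  (Y=0, W=0, Z=1, U=1, X=1) weight 1/504
  (Y=0, W=0, Z=1, U=1, X=2) weight 1/504
  (Y=0, W=0, Z=1, U=2, X=0) weight 1/1008
  (Y=0, W=0, Z=1, U=2, X=1) weight 1/1008
  (Y=1, W=0, Z=0, U=0, X=0) weight 1/448
  … 87 more
Group by Z:
  weight(Z=0) = 33/112
  weight(Z=1) = 23/224
Total weight = 33/112 + 23/224 = 89/224
P(Z=0 | obs) = 33/112 / 89/224 = 66/89
P(Z=1 | obs) = 23/224 / 89/224 = 23/89

P(Z=0) = 66/89, P(Z=1) = 23/89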